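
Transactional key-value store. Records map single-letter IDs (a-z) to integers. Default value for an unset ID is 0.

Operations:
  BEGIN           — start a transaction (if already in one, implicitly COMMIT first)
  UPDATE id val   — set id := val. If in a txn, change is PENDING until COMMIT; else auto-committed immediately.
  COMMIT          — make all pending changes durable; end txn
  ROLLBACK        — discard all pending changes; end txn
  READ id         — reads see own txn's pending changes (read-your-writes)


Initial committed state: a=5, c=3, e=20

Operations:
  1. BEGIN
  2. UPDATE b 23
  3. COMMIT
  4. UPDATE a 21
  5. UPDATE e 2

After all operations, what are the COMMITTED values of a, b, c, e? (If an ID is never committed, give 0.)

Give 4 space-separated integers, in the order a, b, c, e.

Initial committed: {a=5, c=3, e=20}
Op 1: BEGIN: in_txn=True, pending={}
Op 2: UPDATE b=23 (pending; pending now {b=23})
Op 3: COMMIT: merged ['b'] into committed; committed now {a=5, b=23, c=3, e=20}
Op 4: UPDATE a=21 (auto-commit; committed a=21)
Op 5: UPDATE e=2 (auto-commit; committed e=2)
Final committed: {a=21, b=23, c=3, e=2}

Answer: 21 23 3 2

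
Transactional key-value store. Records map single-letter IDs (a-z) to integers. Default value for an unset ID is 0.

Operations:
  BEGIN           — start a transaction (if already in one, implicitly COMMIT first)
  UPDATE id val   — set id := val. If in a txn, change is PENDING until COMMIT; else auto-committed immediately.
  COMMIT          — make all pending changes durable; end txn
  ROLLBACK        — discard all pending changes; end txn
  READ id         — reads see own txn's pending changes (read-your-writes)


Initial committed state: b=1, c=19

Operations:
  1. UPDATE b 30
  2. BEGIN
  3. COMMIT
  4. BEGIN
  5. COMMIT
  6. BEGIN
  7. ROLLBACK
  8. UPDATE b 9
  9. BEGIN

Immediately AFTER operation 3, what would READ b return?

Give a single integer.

Initial committed: {b=1, c=19}
Op 1: UPDATE b=30 (auto-commit; committed b=30)
Op 2: BEGIN: in_txn=True, pending={}
Op 3: COMMIT: merged [] into committed; committed now {b=30, c=19}
After op 3: visible(b) = 30 (pending={}, committed={b=30, c=19})

Answer: 30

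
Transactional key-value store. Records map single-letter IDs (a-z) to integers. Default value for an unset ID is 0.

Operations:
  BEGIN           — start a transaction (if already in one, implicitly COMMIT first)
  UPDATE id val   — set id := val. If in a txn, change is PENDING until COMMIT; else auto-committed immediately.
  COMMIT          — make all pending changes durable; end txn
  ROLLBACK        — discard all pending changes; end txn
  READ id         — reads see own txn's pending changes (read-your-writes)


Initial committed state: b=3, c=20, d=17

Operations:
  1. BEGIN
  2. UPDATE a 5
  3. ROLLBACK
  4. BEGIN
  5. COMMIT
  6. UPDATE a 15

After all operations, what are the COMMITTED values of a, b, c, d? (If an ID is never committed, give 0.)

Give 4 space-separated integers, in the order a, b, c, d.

Initial committed: {b=3, c=20, d=17}
Op 1: BEGIN: in_txn=True, pending={}
Op 2: UPDATE a=5 (pending; pending now {a=5})
Op 3: ROLLBACK: discarded pending ['a']; in_txn=False
Op 4: BEGIN: in_txn=True, pending={}
Op 5: COMMIT: merged [] into committed; committed now {b=3, c=20, d=17}
Op 6: UPDATE a=15 (auto-commit; committed a=15)
Final committed: {a=15, b=3, c=20, d=17}

Answer: 15 3 20 17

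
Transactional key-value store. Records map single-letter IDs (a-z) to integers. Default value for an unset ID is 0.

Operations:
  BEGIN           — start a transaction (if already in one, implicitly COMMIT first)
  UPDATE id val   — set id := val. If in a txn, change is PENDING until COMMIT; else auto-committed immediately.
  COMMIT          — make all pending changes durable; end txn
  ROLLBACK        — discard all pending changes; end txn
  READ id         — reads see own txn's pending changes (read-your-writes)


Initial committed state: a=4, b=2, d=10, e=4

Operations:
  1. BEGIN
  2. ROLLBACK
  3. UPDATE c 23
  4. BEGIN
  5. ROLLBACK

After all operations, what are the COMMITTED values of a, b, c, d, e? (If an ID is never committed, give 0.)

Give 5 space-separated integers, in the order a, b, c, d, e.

Initial committed: {a=4, b=2, d=10, e=4}
Op 1: BEGIN: in_txn=True, pending={}
Op 2: ROLLBACK: discarded pending []; in_txn=False
Op 3: UPDATE c=23 (auto-commit; committed c=23)
Op 4: BEGIN: in_txn=True, pending={}
Op 5: ROLLBACK: discarded pending []; in_txn=False
Final committed: {a=4, b=2, c=23, d=10, e=4}

Answer: 4 2 23 10 4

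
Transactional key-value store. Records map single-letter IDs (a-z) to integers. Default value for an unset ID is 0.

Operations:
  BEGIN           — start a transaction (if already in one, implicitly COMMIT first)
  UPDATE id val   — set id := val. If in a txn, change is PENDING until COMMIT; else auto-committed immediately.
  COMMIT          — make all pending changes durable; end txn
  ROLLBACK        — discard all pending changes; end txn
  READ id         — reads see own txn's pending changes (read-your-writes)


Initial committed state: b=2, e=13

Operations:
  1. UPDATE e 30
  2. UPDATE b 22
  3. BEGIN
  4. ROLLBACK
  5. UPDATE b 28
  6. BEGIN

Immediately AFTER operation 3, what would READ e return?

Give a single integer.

Initial committed: {b=2, e=13}
Op 1: UPDATE e=30 (auto-commit; committed e=30)
Op 2: UPDATE b=22 (auto-commit; committed b=22)
Op 3: BEGIN: in_txn=True, pending={}
After op 3: visible(e) = 30 (pending={}, committed={b=22, e=30})

Answer: 30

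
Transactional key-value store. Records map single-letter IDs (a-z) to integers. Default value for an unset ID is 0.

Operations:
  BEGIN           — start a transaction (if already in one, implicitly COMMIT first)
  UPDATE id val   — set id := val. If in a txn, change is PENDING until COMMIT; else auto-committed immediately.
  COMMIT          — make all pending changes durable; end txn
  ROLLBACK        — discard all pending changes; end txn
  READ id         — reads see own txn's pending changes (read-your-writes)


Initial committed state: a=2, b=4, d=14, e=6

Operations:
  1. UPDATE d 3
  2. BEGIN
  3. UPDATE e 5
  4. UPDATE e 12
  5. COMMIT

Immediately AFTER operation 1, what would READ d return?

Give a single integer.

Initial committed: {a=2, b=4, d=14, e=6}
Op 1: UPDATE d=3 (auto-commit; committed d=3)
After op 1: visible(d) = 3 (pending={}, committed={a=2, b=4, d=3, e=6})

Answer: 3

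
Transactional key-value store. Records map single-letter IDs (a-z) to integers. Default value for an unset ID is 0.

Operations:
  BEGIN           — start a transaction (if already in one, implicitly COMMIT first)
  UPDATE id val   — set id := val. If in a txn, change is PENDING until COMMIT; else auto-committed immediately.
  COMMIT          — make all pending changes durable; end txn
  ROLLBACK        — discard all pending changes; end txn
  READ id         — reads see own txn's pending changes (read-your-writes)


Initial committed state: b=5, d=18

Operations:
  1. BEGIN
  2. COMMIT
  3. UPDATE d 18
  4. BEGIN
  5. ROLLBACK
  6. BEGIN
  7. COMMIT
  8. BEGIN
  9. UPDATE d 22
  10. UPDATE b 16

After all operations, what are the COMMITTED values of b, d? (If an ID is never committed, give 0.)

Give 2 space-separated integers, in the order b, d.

Initial committed: {b=5, d=18}
Op 1: BEGIN: in_txn=True, pending={}
Op 2: COMMIT: merged [] into committed; committed now {b=5, d=18}
Op 3: UPDATE d=18 (auto-commit; committed d=18)
Op 4: BEGIN: in_txn=True, pending={}
Op 5: ROLLBACK: discarded pending []; in_txn=False
Op 6: BEGIN: in_txn=True, pending={}
Op 7: COMMIT: merged [] into committed; committed now {b=5, d=18}
Op 8: BEGIN: in_txn=True, pending={}
Op 9: UPDATE d=22 (pending; pending now {d=22})
Op 10: UPDATE b=16 (pending; pending now {b=16, d=22})
Final committed: {b=5, d=18}

Answer: 5 18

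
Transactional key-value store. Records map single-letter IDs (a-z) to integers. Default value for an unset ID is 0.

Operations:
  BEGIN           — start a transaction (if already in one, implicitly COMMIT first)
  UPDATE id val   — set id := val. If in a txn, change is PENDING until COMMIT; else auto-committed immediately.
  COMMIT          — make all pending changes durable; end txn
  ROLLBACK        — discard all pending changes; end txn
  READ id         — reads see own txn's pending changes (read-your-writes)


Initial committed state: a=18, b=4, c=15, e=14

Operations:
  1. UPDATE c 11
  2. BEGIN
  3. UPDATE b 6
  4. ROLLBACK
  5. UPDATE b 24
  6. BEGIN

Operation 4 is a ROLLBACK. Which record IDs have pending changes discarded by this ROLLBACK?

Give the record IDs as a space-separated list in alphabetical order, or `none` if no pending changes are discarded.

Answer: b

Derivation:
Initial committed: {a=18, b=4, c=15, e=14}
Op 1: UPDATE c=11 (auto-commit; committed c=11)
Op 2: BEGIN: in_txn=True, pending={}
Op 3: UPDATE b=6 (pending; pending now {b=6})
Op 4: ROLLBACK: discarded pending ['b']; in_txn=False
Op 5: UPDATE b=24 (auto-commit; committed b=24)
Op 6: BEGIN: in_txn=True, pending={}
ROLLBACK at op 4 discards: ['b']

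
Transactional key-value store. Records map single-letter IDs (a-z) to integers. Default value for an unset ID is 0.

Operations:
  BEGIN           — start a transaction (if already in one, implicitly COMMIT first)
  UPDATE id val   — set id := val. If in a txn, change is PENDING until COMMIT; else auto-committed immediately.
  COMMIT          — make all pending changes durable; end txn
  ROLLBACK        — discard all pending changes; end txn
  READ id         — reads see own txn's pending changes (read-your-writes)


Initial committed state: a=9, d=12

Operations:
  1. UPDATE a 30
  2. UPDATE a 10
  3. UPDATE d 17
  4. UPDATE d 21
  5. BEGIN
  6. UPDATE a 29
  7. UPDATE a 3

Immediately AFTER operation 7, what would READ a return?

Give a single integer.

Initial committed: {a=9, d=12}
Op 1: UPDATE a=30 (auto-commit; committed a=30)
Op 2: UPDATE a=10 (auto-commit; committed a=10)
Op 3: UPDATE d=17 (auto-commit; committed d=17)
Op 4: UPDATE d=21 (auto-commit; committed d=21)
Op 5: BEGIN: in_txn=True, pending={}
Op 6: UPDATE a=29 (pending; pending now {a=29})
Op 7: UPDATE a=3 (pending; pending now {a=3})
After op 7: visible(a) = 3 (pending={a=3}, committed={a=10, d=21})

Answer: 3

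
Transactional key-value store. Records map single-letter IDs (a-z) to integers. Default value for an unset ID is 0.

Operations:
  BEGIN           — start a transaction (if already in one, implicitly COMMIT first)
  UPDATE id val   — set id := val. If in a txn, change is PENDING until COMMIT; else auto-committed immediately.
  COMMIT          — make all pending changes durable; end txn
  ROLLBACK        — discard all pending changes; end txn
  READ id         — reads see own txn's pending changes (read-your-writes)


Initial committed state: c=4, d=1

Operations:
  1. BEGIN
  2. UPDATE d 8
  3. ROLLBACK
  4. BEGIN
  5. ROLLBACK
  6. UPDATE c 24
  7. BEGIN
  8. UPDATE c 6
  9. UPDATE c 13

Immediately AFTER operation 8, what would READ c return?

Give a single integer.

Answer: 6

Derivation:
Initial committed: {c=4, d=1}
Op 1: BEGIN: in_txn=True, pending={}
Op 2: UPDATE d=8 (pending; pending now {d=8})
Op 3: ROLLBACK: discarded pending ['d']; in_txn=False
Op 4: BEGIN: in_txn=True, pending={}
Op 5: ROLLBACK: discarded pending []; in_txn=False
Op 6: UPDATE c=24 (auto-commit; committed c=24)
Op 7: BEGIN: in_txn=True, pending={}
Op 8: UPDATE c=6 (pending; pending now {c=6})
After op 8: visible(c) = 6 (pending={c=6}, committed={c=24, d=1})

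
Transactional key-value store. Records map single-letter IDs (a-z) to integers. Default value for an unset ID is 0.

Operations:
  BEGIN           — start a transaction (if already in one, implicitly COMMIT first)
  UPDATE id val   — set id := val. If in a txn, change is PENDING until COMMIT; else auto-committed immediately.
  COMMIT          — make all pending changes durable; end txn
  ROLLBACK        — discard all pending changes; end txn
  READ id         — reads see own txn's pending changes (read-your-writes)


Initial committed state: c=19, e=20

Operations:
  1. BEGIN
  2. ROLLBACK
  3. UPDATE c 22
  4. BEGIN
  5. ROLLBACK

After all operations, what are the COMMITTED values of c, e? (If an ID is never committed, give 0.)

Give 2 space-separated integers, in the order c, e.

Answer: 22 20

Derivation:
Initial committed: {c=19, e=20}
Op 1: BEGIN: in_txn=True, pending={}
Op 2: ROLLBACK: discarded pending []; in_txn=False
Op 3: UPDATE c=22 (auto-commit; committed c=22)
Op 4: BEGIN: in_txn=True, pending={}
Op 5: ROLLBACK: discarded pending []; in_txn=False
Final committed: {c=22, e=20}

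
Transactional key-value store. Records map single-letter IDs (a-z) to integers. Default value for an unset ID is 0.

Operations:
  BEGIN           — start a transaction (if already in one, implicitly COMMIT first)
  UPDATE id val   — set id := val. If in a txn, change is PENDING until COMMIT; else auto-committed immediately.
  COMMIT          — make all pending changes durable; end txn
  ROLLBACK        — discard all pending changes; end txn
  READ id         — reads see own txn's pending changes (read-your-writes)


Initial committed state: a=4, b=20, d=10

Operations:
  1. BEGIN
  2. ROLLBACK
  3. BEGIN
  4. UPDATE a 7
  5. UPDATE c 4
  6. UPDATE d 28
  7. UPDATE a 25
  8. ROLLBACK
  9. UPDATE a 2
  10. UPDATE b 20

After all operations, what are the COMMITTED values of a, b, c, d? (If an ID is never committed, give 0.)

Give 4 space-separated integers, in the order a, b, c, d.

Answer: 2 20 0 10

Derivation:
Initial committed: {a=4, b=20, d=10}
Op 1: BEGIN: in_txn=True, pending={}
Op 2: ROLLBACK: discarded pending []; in_txn=False
Op 3: BEGIN: in_txn=True, pending={}
Op 4: UPDATE a=7 (pending; pending now {a=7})
Op 5: UPDATE c=4 (pending; pending now {a=7, c=4})
Op 6: UPDATE d=28 (pending; pending now {a=7, c=4, d=28})
Op 7: UPDATE a=25 (pending; pending now {a=25, c=4, d=28})
Op 8: ROLLBACK: discarded pending ['a', 'c', 'd']; in_txn=False
Op 9: UPDATE a=2 (auto-commit; committed a=2)
Op 10: UPDATE b=20 (auto-commit; committed b=20)
Final committed: {a=2, b=20, d=10}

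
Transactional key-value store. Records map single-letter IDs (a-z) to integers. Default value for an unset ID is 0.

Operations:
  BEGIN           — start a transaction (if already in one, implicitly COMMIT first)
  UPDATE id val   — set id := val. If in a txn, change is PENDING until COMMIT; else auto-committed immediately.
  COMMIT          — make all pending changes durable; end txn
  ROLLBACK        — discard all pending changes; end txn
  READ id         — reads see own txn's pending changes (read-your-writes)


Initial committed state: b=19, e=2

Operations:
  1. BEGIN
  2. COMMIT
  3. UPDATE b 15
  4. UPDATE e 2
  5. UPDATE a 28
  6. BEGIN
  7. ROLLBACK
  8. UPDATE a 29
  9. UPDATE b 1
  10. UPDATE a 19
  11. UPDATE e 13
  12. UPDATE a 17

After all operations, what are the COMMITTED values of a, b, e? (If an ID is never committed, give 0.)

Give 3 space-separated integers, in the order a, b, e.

Initial committed: {b=19, e=2}
Op 1: BEGIN: in_txn=True, pending={}
Op 2: COMMIT: merged [] into committed; committed now {b=19, e=2}
Op 3: UPDATE b=15 (auto-commit; committed b=15)
Op 4: UPDATE e=2 (auto-commit; committed e=2)
Op 5: UPDATE a=28 (auto-commit; committed a=28)
Op 6: BEGIN: in_txn=True, pending={}
Op 7: ROLLBACK: discarded pending []; in_txn=False
Op 8: UPDATE a=29 (auto-commit; committed a=29)
Op 9: UPDATE b=1 (auto-commit; committed b=1)
Op 10: UPDATE a=19 (auto-commit; committed a=19)
Op 11: UPDATE e=13 (auto-commit; committed e=13)
Op 12: UPDATE a=17 (auto-commit; committed a=17)
Final committed: {a=17, b=1, e=13}

Answer: 17 1 13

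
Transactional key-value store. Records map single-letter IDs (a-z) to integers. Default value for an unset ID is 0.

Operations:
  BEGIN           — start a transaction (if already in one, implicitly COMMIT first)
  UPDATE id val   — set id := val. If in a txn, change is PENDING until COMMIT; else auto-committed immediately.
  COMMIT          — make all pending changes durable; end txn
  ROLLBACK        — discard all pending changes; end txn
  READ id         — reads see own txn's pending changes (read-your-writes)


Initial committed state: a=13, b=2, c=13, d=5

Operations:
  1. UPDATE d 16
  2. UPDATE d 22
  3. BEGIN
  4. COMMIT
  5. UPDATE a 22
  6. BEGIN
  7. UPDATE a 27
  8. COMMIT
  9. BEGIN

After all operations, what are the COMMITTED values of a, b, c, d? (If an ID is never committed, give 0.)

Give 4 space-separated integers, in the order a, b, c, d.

Answer: 27 2 13 22

Derivation:
Initial committed: {a=13, b=2, c=13, d=5}
Op 1: UPDATE d=16 (auto-commit; committed d=16)
Op 2: UPDATE d=22 (auto-commit; committed d=22)
Op 3: BEGIN: in_txn=True, pending={}
Op 4: COMMIT: merged [] into committed; committed now {a=13, b=2, c=13, d=22}
Op 5: UPDATE a=22 (auto-commit; committed a=22)
Op 6: BEGIN: in_txn=True, pending={}
Op 7: UPDATE a=27 (pending; pending now {a=27})
Op 8: COMMIT: merged ['a'] into committed; committed now {a=27, b=2, c=13, d=22}
Op 9: BEGIN: in_txn=True, pending={}
Final committed: {a=27, b=2, c=13, d=22}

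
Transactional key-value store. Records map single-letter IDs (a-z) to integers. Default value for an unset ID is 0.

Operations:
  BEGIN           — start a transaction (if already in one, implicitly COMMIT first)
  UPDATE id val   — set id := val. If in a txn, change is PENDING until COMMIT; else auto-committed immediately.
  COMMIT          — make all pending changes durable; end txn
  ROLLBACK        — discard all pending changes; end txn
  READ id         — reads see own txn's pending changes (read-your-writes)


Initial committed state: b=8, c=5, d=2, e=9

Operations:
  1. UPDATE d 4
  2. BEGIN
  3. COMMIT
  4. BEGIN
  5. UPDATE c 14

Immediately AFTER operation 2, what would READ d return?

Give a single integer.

Answer: 4

Derivation:
Initial committed: {b=8, c=5, d=2, e=9}
Op 1: UPDATE d=4 (auto-commit; committed d=4)
Op 2: BEGIN: in_txn=True, pending={}
After op 2: visible(d) = 4 (pending={}, committed={b=8, c=5, d=4, e=9})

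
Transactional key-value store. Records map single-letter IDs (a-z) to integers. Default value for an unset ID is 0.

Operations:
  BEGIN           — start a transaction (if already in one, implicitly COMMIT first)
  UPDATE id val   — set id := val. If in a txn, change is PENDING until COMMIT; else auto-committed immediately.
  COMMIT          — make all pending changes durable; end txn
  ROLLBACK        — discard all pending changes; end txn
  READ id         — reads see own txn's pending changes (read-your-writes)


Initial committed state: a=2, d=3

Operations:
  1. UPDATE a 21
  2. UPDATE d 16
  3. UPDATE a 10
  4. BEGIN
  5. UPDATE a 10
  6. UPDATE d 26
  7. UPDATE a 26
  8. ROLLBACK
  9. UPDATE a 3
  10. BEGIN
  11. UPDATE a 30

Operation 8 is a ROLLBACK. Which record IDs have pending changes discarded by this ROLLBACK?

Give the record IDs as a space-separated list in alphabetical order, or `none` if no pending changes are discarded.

Answer: a d

Derivation:
Initial committed: {a=2, d=3}
Op 1: UPDATE a=21 (auto-commit; committed a=21)
Op 2: UPDATE d=16 (auto-commit; committed d=16)
Op 3: UPDATE a=10 (auto-commit; committed a=10)
Op 4: BEGIN: in_txn=True, pending={}
Op 5: UPDATE a=10 (pending; pending now {a=10})
Op 6: UPDATE d=26 (pending; pending now {a=10, d=26})
Op 7: UPDATE a=26 (pending; pending now {a=26, d=26})
Op 8: ROLLBACK: discarded pending ['a', 'd']; in_txn=False
Op 9: UPDATE a=3 (auto-commit; committed a=3)
Op 10: BEGIN: in_txn=True, pending={}
Op 11: UPDATE a=30 (pending; pending now {a=30})
ROLLBACK at op 8 discards: ['a', 'd']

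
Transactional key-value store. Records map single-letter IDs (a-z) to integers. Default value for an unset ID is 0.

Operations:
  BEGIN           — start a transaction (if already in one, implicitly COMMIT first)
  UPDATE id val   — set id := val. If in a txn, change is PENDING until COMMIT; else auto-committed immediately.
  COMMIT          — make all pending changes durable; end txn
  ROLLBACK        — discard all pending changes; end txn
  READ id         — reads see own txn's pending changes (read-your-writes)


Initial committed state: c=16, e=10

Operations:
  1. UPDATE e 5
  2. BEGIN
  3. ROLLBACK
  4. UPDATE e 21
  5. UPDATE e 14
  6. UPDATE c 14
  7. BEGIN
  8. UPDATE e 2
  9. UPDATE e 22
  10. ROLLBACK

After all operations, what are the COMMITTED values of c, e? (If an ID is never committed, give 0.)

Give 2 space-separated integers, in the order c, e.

Answer: 14 14

Derivation:
Initial committed: {c=16, e=10}
Op 1: UPDATE e=5 (auto-commit; committed e=5)
Op 2: BEGIN: in_txn=True, pending={}
Op 3: ROLLBACK: discarded pending []; in_txn=False
Op 4: UPDATE e=21 (auto-commit; committed e=21)
Op 5: UPDATE e=14 (auto-commit; committed e=14)
Op 6: UPDATE c=14 (auto-commit; committed c=14)
Op 7: BEGIN: in_txn=True, pending={}
Op 8: UPDATE e=2 (pending; pending now {e=2})
Op 9: UPDATE e=22 (pending; pending now {e=22})
Op 10: ROLLBACK: discarded pending ['e']; in_txn=False
Final committed: {c=14, e=14}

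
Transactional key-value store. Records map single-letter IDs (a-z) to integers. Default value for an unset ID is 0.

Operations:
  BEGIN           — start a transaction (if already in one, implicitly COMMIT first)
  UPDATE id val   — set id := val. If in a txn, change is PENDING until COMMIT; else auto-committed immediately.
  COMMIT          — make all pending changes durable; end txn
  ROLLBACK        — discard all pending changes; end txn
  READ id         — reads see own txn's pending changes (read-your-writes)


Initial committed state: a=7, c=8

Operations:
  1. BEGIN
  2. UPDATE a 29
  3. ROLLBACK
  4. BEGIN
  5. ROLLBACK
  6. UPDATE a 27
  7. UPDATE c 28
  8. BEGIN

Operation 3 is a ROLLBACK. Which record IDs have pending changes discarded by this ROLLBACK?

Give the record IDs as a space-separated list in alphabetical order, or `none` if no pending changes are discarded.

Answer: a

Derivation:
Initial committed: {a=7, c=8}
Op 1: BEGIN: in_txn=True, pending={}
Op 2: UPDATE a=29 (pending; pending now {a=29})
Op 3: ROLLBACK: discarded pending ['a']; in_txn=False
Op 4: BEGIN: in_txn=True, pending={}
Op 5: ROLLBACK: discarded pending []; in_txn=False
Op 6: UPDATE a=27 (auto-commit; committed a=27)
Op 7: UPDATE c=28 (auto-commit; committed c=28)
Op 8: BEGIN: in_txn=True, pending={}
ROLLBACK at op 3 discards: ['a']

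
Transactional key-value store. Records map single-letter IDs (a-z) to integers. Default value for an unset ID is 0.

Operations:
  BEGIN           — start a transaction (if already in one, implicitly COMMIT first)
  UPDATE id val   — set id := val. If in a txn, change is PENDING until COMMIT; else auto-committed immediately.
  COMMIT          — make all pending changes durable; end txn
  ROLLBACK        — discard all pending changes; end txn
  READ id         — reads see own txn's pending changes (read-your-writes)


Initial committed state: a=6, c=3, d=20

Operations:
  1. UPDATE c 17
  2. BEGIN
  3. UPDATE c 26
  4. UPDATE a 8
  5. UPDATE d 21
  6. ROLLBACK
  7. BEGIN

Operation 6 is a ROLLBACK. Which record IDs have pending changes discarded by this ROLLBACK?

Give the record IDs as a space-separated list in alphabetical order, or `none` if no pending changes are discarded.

Answer: a c d

Derivation:
Initial committed: {a=6, c=3, d=20}
Op 1: UPDATE c=17 (auto-commit; committed c=17)
Op 2: BEGIN: in_txn=True, pending={}
Op 3: UPDATE c=26 (pending; pending now {c=26})
Op 4: UPDATE a=8 (pending; pending now {a=8, c=26})
Op 5: UPDATE d=21 (pending; pending now {a=8, c=26, d=21})
Op 6: ROLLBACK: discarded pending ['a', 'c', 'd']; in_txn=False
Op 7: BEGIN: in_txn=True, pending={}
ROLLBACK at op 6 discards: ['a', 'c', 'd']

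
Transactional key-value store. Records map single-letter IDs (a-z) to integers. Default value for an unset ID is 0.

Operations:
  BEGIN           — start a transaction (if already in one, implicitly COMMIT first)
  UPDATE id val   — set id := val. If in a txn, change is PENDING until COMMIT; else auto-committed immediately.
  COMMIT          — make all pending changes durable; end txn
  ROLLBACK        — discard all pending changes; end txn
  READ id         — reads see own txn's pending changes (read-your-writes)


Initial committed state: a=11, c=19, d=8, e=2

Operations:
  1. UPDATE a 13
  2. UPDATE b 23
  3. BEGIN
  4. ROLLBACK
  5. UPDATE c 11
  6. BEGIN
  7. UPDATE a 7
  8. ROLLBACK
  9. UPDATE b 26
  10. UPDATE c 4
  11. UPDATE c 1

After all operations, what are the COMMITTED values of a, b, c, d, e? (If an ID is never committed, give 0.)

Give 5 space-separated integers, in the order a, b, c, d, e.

Initial committed: {a=11, c=19, d=8, e=2}
Op 1: UPDATE a=13 (auto-commit; committed a=13)
Op 2: UPDATE b=23 (auto-commit; committed b=23)
Op 3: BEGIN: in_txn=True, pending={}
Op 4: ROLLBACK: discarded pending []; in_txn=False
Op 5: UPDATE c=11 (auto-commit; committed c=11)
Op 6: BEGIN: in_txn=True, pending={}
Op 7: UPDATE a=7 (pending; pending now {a=7})
Op 8: ROLLBACK: discarded pending ['a']; in_txn=False
Op 9: UPDATE b=26 (auto-commit; committed b=26)
Op 10: UPDATE c=4 (auto-commit; committed c=4)
Op 11: UPDATE c=1 (auto-commit; committed c=1)
Final committed: {a=13, b=26, c=1, d=8, e=2}

Answer: 13 26 1 8 2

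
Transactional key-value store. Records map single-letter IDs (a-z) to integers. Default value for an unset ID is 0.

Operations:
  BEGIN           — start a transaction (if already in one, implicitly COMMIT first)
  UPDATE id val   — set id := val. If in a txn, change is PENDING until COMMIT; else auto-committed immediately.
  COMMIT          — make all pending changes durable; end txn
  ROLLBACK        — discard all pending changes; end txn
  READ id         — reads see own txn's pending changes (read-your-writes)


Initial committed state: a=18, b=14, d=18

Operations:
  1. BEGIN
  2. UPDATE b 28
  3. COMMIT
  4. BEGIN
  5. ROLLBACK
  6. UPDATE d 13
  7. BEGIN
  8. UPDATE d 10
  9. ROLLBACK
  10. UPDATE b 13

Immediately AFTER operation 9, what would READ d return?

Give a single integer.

Answer: 13

Derivation:
Initial committed: {a=18, b=14, d=18}
Op 1: BEGIN: in_txn=True, pending={}
Op 2: UPDATE b=28 (pending; pending now {b=28})
Op 3: COMMIT: merged ['b'] into committed; committed now {a=18, b=28, d=18}
Op 4: BEGIN: in_txn=True, pending={}
Op 5: ROLLBACK: discarded pending []; in_txn=False
Op 6: UPDATE d=13 (auto-commit; committed d=13)
Op 7: BEGIN: in_txn=True, pending={}
Op 8: UPDATE d=10 (pending; pending now {d=10})
Op 9: ROLLBACK: discarded pending ['d']; in_txn=False
After op 9: visible(d) = 13 (pending={}, committed={a=18, b=28, d=13})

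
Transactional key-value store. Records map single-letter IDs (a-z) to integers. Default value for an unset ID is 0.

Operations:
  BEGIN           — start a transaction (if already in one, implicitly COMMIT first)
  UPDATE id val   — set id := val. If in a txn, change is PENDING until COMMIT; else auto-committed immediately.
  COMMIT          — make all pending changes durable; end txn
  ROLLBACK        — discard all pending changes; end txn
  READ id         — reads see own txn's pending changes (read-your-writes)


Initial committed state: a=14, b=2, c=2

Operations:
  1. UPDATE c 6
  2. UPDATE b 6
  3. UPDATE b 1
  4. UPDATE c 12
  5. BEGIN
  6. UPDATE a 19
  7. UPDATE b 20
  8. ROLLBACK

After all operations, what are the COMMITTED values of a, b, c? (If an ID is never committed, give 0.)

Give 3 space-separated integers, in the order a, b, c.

Initial committed: {a=14, b=2, c=2}
Op 1: UPDATE c=6 (auto-commit; committed c=6)
Op 2: UPDATE b=6 (auto-commit; committed b=6)
Op 3: UPDATE b=1 (auto-commit; committed b=1)
Op 4: UPDATE c=12 (auto-commit; committed c=12)
Op 5: BEGIN: in_txn=True, pending={}
Op 6: UPDATE a=19 (pending; pending now {a=19})
Op 7: UPDATE b=20 (pending; pending now {a=19, b=20})
Op 8: ROLLBACK: discarded pending ['a', 'b']; in_txn=False
Final committed: {a=14, b=1, c=12}

Answer: 14 1 12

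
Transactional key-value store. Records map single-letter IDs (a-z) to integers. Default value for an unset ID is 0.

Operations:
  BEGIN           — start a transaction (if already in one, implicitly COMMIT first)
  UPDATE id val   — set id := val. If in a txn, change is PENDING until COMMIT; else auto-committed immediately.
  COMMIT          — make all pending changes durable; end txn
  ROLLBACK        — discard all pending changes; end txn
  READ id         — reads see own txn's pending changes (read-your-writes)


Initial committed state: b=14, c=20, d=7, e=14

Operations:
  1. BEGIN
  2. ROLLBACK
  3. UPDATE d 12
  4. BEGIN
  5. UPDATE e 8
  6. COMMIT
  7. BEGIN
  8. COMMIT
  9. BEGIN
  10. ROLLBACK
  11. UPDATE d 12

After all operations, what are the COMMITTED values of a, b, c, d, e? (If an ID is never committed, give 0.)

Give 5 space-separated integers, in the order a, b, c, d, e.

Initial committed: {b=14, c=20, d=7, e=14}
Op 1: BEGIN: in_txn=True, pending={}
Op 2: ROLLBACK: discarded pending []; in_txn=False
Op 3: UPDATE d=12 (auto-commit; committed d=12)
Op 4: BEGIN: in_txn=True, pending={}
Op 5: UPDATE e=8 (pending; pending now {e=8})
Op 6: COMMIT: merged ['e'] into committed; committed now {b=14, c=20, d=12, e=8}
Op 7: BEGIN: in_txn=True, pending={}
Op 8: COMMIT: merged [] into committed; committed now {b=14, c=20, d=12, e=8}
Op 9: BEGIN: in_txn=True, pending={}
Op 10: ROLLBACK: discarded pending []; in_txn=False
Op 11: UPDATE d=12 (auto-commit; committed d=12)
Final committed: {b=14, c=20, d=12, e=8}

Answer: 0 14 20 12 8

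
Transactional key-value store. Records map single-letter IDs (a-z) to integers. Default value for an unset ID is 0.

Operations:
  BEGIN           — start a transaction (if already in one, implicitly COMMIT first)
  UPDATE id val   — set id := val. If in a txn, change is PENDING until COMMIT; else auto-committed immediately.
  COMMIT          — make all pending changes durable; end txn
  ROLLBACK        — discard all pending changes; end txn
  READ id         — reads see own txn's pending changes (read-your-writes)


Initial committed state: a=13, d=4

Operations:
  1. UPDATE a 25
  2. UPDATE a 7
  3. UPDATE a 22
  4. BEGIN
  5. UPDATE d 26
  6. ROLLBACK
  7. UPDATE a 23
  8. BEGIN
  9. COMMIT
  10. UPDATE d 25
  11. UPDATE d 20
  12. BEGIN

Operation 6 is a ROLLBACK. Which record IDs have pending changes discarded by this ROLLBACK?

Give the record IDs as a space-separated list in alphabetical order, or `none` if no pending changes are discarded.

Initial committed: {a=13, d=4}
Op 1: UPDATE a=25 (auto-commit; committed a=25)
Op 2: UPDATE a=7 (auto-commit; committed a=7)
Op 3: UPDATE a=22 (auto-commit; committed a=22)
Op 4: BEGIN: in_txn=True, pending={}
Op 5: UPDATE d=26 (pending; pending now {d=26})
Op 6: ROLLBACK: discarded pending ['d']; in_txn=False
Op 7: UPDATE a=23 (auto-commit; committed a=23)
Op 8: BEGIN: in_txn=True, pending={}
Op 9: COMMIT: merged [] into committed; committed now {a=23, d=4}
Op 10: UPDATE d=25 (auto-commit; committed d=25)
Op 11: UPDATE d=20 (auto-commit; committed d=20)
Op 12: BEGIN: in_txn=True, pending={}
ROLLBACK at op 6 discards: ['d']

Answer: d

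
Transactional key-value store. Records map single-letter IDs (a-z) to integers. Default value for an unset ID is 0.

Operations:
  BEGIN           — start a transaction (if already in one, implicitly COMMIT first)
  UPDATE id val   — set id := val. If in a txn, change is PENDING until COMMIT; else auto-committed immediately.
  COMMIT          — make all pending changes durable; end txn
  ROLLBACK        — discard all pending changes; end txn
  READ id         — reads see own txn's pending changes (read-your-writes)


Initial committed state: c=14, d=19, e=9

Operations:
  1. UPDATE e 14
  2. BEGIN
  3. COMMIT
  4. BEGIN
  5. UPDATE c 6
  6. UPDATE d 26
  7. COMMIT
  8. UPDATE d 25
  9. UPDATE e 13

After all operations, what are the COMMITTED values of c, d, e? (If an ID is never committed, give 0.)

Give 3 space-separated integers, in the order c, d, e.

Answer: 6 25 13

Derivation:
Initial committed: {c=14, d=19, e=9}
Op 1: UPDATE e=14 (auto-commit; committed e=14)
Op 2: BEGIN: in_txn=True, pending={}
Op 3: COMMIT: merged [] into committed; committed now {c=14, d=19, e=14}
Op 4: BEGIN: in_txn=True, pending={}
Op 5: UPDATE c=6 (pending; pending now {c=6})
Op 6: UPDATE d=26 (pending; pending now {c=6, d=26})
Op 7: COMMIT: merged ['c', 'd'] into committed; committed now {c=6, d=26, e=14}
Op 8: UPDATE d=25 (auto-commit; committed d=25)
Op 9: UPDATE e=13 (auto-commit; committed e=13)
Final committed: {c=6, d=25, e=13}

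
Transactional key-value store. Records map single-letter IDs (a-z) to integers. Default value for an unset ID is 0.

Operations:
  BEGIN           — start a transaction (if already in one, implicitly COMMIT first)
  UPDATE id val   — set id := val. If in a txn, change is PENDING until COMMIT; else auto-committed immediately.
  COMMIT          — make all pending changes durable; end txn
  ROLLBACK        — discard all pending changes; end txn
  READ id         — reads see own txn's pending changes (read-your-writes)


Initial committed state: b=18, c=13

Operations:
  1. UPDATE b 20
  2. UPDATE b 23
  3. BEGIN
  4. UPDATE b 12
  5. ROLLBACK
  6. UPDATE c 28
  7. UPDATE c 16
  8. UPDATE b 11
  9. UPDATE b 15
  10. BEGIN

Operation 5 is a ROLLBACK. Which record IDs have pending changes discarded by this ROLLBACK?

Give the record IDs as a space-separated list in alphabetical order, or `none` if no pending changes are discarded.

Answer: b

Derivation:
Initial committed: {b=18, c=13}
Op 1: UPDATE b=20 (auto-commit; committed b=20)
Op 2: UPDATE b=23 (auto-commit; committed b=23)
Op 3: BEGIN: in_txn=True, pending={}
Op 4: UPDATE b=12 (pending; pending now {b=12})
Op 5: ROLLBACK: discarded pending ['b']; in_txn=False
Op 6: UPDATE c=28 (auto-commit; committed c=28)
Op 7: UPDATE c=16 (auto-commit; committed c=16)
Op 8: UPDATE b=11 (auto-commit; committed b=11)
Op 9: UPDATE b=15 (auto-commit; committed b=15)
Op 10: BEGIN: in_txn=True, pending={}
ROLLBACK at op 5 discards: ['b']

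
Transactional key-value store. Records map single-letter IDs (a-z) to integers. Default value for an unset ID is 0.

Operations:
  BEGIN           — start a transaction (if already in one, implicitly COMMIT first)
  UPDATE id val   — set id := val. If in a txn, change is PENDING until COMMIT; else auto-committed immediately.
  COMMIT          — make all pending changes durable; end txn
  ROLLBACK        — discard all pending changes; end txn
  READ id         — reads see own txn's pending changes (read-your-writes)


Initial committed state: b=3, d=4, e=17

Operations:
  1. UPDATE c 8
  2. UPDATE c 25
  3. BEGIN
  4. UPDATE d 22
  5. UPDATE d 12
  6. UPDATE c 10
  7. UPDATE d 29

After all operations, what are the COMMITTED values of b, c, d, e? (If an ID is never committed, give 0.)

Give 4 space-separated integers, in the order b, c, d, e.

Answer: 3 25 4 17

Derivation:
Initial committed: {b=3, d=4, e=17}
Op 1: UPDATE c=8 (auto-commit; committed c=8)
Op 2: UPDATE c=25 (auto-commit; committed c=25)
Op 3: BEGIN: in_txn=True, pending={}
Op 4: UPDATE d=22 (pending; pending now {d=22})
Op 5: UPDATE d=12 (pending; pending now {d=12})
Op 6: UPDATE c=10 (pending; pending now {c=10, d=12})
Op 7: UPDATE d=29 (pending; pending now {c=10, d=29})
Final committed: {b=3, c=25, d=4, e=17}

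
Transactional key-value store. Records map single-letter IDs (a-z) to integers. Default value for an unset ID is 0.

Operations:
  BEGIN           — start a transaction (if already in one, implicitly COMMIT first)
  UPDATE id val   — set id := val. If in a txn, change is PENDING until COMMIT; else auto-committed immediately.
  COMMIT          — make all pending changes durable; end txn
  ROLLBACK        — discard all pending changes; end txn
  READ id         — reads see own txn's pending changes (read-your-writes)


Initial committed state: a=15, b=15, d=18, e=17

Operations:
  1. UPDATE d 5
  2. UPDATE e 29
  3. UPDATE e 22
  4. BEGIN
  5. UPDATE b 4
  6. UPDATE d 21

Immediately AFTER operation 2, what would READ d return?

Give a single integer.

Answer: 5

Derivation:
Initial committed: {a=15, b=15, d=18, e=17}
Op 1: UPDATE d=5 (auto-commit; committed d=5)
Op 2: UPDATE e=29 (auto-commit; committed e=29)
After op 2: visible(d) = 5 (pending={}, committed={a=15, b=15, d=5, e=29})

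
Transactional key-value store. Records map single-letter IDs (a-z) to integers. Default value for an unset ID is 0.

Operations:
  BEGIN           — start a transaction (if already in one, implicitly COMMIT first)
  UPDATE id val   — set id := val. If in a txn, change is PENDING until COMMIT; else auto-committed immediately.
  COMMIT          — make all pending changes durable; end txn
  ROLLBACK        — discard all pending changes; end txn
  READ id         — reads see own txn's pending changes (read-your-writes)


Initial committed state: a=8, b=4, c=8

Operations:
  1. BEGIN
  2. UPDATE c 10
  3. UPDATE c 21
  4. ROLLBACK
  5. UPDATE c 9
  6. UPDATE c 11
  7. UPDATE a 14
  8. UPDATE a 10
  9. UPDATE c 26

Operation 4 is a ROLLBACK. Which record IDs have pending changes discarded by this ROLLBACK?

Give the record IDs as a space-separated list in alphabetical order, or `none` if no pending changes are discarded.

Answer: c

Derivation:
Initial committed: {a=8, b=4, c=8}
Op 1: BEGIN: in_txn=True, pending={}
Op 2: UPDATE c=10 (pending; pending now {c=10})
Op 3: UPDATE c=21 (pending; pending now {c=21})
Op 4: ROLLBACK: discarded pending ['c']; in_txn=False
Op 5: UPDATE c=9 (auto-commit; committed c=9)
Op 6: UPDATE c=11 (auto-commit; committed c=11)
Op 7: UPDATE a=14 (auto-commit; committed a=14)
Op 8: UPDATE a=10 (auto-commit; committed a=10)
Op 9: UPDATE c=26 (auto-commit; committed c=26)
ROLLBACK at op 4 discards: ['c']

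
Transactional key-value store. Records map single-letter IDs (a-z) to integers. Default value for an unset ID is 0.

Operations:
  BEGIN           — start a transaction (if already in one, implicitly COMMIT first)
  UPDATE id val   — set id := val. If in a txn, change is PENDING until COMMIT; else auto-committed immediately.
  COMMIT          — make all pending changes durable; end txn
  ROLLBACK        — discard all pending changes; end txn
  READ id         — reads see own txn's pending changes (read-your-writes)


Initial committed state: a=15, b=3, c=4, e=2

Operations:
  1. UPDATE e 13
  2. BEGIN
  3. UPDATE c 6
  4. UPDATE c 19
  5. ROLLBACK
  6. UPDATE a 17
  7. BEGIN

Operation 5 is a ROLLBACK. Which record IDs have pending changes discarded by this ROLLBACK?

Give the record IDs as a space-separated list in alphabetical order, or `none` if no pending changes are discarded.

Answer: c

Derivation:
Initial committed: {a=15, b=3, c=4, e=2}
Op 1: UPDATE e=13 (auto-commit; committed e=13)
Op 2: BEGIN: in_txn=True, pending={}
Op 3: UPDATE c=6 (pending; pending now {c=6})
Op 4: UPDATE c=19 (pending; pending now {c=19})
Op 5: ROLLBACK: discarded pending ['c']; in_txn=False
Op 6: UPDATE a=17 (auto-commit; committed a=17)
Op 7: BEGIN: in_txn=True, pending={}
ROLLBACK at op 5 discards: ['c']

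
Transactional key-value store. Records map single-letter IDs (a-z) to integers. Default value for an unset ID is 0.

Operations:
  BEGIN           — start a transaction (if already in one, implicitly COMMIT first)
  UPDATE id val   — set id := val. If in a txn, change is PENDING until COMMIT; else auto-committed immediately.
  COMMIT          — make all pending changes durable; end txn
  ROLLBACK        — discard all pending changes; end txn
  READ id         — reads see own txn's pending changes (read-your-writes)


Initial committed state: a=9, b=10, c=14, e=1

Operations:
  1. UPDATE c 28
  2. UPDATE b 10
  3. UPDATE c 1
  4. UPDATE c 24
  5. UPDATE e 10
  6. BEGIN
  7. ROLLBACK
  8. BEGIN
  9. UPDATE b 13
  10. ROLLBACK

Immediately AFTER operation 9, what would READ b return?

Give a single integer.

Answer: 13

Derivation:
Initial committed: {a=9, b=10, c=14, e=1}
Op 1: UPDATE c=28 (auto-commit; committed c=28)
Op 2: UPDATE b=10 (auto-commit; committed b=10)
Op 3: UPDATE c=1 (auto-commit; committed c=1)
Op 4: UPDATE c=24 (auto-commit; committed c=24)
Op 5: UPDATE e=10 (auto-commit; committed e=10)
Op 6: BEGIN: in_txn=True, pending={}
Op 7: ROLLBACK: discarded pending []; in_txn=False
Op 8: BEGIN: in_txn=True, pending={}
Op 9: UPDATE b=13 (pending; pending now {b=13})
After op 9: visible(b) = 13 (pending={b=13}, committed={a=9, b=10, c=24, e=10})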